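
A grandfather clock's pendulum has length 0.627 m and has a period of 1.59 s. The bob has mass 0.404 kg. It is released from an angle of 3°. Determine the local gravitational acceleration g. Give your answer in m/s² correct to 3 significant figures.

From T = 2π√(L/g), g = 4π²L/T² = 4π² × 0.627/1.590² = 9.79 m/s².

9.79 m/s²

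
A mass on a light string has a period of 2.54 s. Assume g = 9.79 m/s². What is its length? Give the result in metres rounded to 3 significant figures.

1.60 m

From T = 2π√(L/g), L = gT²/(4π²) = 9.79 × 2.540²/(4π²) = 1.60 m.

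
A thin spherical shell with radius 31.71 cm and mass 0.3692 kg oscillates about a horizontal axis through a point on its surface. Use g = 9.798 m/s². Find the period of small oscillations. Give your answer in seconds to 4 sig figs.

1.459 s

I_cm = (2/3)mr² = 0.024749 kg·m². The pivot is at distance d = 0.3171 m from the centre of mass.
By the parallel-axis theorem, I = I_cm + md² = 0.024749 + 0.037124 = 0.061873 kg·m².
T = 2π√(I/(mgd)) = 2π√(0.061873/(0.3692 × 9.798 × 0.3171)) = 1.459 s.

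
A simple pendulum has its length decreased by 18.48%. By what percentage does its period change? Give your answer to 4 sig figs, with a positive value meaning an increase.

-9.712%

T ∝ √L, so T'/T = √(0.81520) = 0.90288.
Percentage change in T = (0.90288 − 1) × 100% = -9.712%.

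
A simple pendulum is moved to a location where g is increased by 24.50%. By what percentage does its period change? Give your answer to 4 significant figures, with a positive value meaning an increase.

T ∝ 1/√g, so T'/T = 1/√(1.2450) = 0.89622.
Percentage change in T = (0.89622 − 1) × 100% = -10.38%.

-10.38%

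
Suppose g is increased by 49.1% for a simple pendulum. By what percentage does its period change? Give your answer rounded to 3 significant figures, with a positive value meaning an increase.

T ∝ 1/√g, so T'/T = 1/√(1.491) = 0.8190.
Percentage change in T = (0.8190 − 1) × 100% = -18.1%.

-18.1%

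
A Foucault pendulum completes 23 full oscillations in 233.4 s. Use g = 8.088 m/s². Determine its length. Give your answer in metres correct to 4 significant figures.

21.10 m

T = 233.4/23 = 10.148 s.
From T = 2π√(L/g), L = gT²/(4π²) = 8.088 × 10.148²/(4π²) = 21.10 m.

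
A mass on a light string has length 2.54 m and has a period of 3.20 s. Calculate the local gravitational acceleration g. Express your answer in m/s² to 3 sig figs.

9.79 m/s²

From T = 2π√(L/g), g = 4π²L/T² = 4π² × 2.54/3.200² = 9.79 m/s².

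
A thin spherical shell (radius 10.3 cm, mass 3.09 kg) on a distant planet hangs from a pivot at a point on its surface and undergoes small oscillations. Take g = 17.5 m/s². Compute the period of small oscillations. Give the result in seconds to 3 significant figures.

I_cm = (2/3)mr² = 0.02185 kg·m². The pivot is at distance d = 0.103 m from the centre of mass.
By the parallel-axis theorem, I = I_cm + md² = 0.02185 + 0.03278 = 0.05464 kg·m².
T = 2π√(I/(mgd)) = 2π√(0.05464/(3.09 × 17.5 × 0.103)) = 0.622 s.

0.622 s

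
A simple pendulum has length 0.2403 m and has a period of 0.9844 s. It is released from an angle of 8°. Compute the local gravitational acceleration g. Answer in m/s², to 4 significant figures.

From T = 2π√(L/g), g = 4π²L/T² = 4π² × 0.2403/0.98440² = 9.790 m/s².

9.790 m/s²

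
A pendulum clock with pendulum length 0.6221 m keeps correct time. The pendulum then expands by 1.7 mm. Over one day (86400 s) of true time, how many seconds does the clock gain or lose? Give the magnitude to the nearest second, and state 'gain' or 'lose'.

lose 118 s

T ∝ √L, so T'/T = √(0.62380/0.6221) = 1.00137.
In 86400 s of true time the clock registers 86400/1.00137 = 86282.2 s, so it loses 118 s.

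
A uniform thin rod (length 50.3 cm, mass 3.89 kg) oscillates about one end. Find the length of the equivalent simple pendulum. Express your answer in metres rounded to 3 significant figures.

0.335 m

The equivalent simple-pendulum length is L_eq = I/(md), where I is about the pivot and d = 0.2515 m.
I_cm = (1/12)mL² = 0.08202 kg·m², so I = I_cm + md² = 0.08202 + 0.2461 = 0.3281 kg·m².
L_eq = 0.3281/(3.89 × 0.2515) = 0.335 m.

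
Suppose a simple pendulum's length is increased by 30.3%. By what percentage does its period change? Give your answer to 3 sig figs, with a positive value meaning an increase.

14.1%

T ∝ √L, so T'/T = √(1.303) = 1.141.
Percentage change in T = (1.141 − 1) × 100% = 14.1%.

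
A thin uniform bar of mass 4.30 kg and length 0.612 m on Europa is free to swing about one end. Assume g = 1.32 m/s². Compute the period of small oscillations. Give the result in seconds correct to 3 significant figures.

For a physical pendulum T = 2π√(I/(mgd)), with d = 0.3060 m from pivot to centre of mass.
I_cm = mL²/12 = 4.30 × 0.612²/12 = 0.1342 kg·m²; I = I_cm + md² = 0.1342 + 4.30 × 0.3060² = 0.5368 kg·m².
T = 2π√(0.5368/(4.30 × 1.32 × 0.3060)) = 3.49 s.

3.49 s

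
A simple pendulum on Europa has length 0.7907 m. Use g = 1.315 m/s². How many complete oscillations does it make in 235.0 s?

T = 2π√(L/g) = 2π√(0.7907/1.315) = 4.8722 s.
Number of complete oscillations = ⌊235.0/4.8722⌋ = ⌊48.233⌋ = 48.

48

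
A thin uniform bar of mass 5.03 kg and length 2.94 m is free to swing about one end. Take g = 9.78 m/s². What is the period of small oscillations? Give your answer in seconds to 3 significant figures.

For a physical pendulum T = 2π√(I/(mgd)), with d = 1.470 m from pivot to centre of mass.
I_cm = mL²/12 = 5.03 × 2.94²/12 = 3.623 kg·m²; I = I_cm + md² = 3.623 + 5.03 × 1.470² = 14.49 kg·m².
T = 2π√(14.49/(5.03 × 9.78 × 1.470)) = 2.81 s.

2.81 s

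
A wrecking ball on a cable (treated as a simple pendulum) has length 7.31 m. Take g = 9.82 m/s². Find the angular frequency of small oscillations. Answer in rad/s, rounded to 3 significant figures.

1.16 rad/s

ω = √(g/L) = √(9.82/7.31) = 1.16 rad/s.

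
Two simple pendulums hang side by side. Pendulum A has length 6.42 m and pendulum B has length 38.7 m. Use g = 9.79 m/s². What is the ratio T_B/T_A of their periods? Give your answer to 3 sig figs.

T ∝ √L, so T_B/T_A = √(L_B/L_A) = √(38.7/6.42) = 2.46.

2.46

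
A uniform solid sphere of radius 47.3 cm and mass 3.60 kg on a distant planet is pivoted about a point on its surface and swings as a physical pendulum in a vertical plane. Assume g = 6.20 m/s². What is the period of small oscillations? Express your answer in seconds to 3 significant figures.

I_cm = (2/5)mr² = 0.3222 kg·m². The pivot is at distance d = 0.473 m from the centre of mass.
By the parallel-axis theorem, I = I_cm + md² = 0.3222 + 0.8054 = 1.128 kg·m².
T = 2π√(I/(mgd)) = 2π√(1.128/(3.60 × 6.20 × 0.473)) = 2.05 s.

2.05 s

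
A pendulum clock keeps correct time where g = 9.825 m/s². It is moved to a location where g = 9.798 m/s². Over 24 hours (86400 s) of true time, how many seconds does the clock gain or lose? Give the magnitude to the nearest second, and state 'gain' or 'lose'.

lose 119 s

The clock's period scales as T ∝ 1/√g, so T'/T = √(9.825/9.798) = 1.00138.
In 86400 s of true time the clock registers 86400/1.00138 = 86281.2 s, so it loses 119 s.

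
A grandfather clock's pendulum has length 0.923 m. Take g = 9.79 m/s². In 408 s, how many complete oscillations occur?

211

T = 2π√(L/g) = 2π√(0.923/9.79) = 1.929 s.
Number of complete oscillations = ⌊408/1.929⌋ = ⌊211.5⌋ = 211.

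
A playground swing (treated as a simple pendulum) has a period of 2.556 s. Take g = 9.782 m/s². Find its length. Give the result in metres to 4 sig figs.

1.619 m

From T = 2π√(L/g), L = gT²/(4π²) = 9.782 × 2.5560²/(4π²) = 1.619 m.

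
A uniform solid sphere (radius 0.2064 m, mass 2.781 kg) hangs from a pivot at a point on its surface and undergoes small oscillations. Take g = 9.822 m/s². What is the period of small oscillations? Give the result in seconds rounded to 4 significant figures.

1.078 s

I_cm = (2/5)mr² = 0.047389 kg·m². The pivot is at distance d = 0.2064 m from the centre of mass.
By the parallel-axis theorem, I = I_cm + md² = 0.047389 + 0.11847 = 0.16586 kg·m².
T = 2π√(I/(mgd)) = 2π√(0.16586/(2.781 × 9.822 × 0.2064)) = 1.078 s.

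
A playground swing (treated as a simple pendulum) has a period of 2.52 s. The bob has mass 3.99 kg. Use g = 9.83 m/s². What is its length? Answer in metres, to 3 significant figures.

1.58 m

From T = 2π√(L/g), L = gT²/(4π²) = 9.83 × 2.520²/(4π²) = 1.58 m.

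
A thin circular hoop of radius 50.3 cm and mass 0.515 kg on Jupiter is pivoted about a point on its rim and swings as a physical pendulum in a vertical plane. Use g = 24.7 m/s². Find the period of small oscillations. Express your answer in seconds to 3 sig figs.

1.27 s

I_cm = mr² = 0.1303 kg·m². The pivot is at distance d = 0.503 m from the centre of mass.
By the parallel-axis theorem, I = I_cm + md² = 0.1303 + 0.1303 = 0.2606 kg·m².
T = 2π√(I/(mgd)) = 2π√(0.2606/(0.515 × 24.7 × 0.503)) = 1.27 s.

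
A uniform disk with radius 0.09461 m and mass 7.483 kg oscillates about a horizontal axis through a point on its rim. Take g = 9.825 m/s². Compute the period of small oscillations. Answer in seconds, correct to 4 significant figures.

I_cm = ½mr² = 0.033490 kg·m². The pivot is at distance d = 0.09461 m from the centre of mass.
By the parallel-axis theorem, I = I_cm + md² = 0.033490 + 0.066981 = 0.10047 kg·m².
T = 2π√(I/(mgd)) = 2π√(0.10047/(7.483 × 9.825 × 0.09461)) = 0.7551 s.

0.7551 s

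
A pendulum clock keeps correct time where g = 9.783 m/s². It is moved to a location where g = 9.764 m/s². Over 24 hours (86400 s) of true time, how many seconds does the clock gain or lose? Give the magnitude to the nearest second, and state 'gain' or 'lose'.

The clock's period scales as T ∝ 1/√g, so T'/T = √(9.783/9.764) = 1.00097.
In 86400 s of true time the clock registers 86400/1.00097 = 86316.1 s, so it loses 84 s.

lose 84 s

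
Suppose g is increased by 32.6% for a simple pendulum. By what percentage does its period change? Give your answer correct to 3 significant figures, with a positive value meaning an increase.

-13.2%

T ∝ 1/√g, so T'/T = 1/√(1.326) = 0.8684.
Percentage change in T = (0.8684 − 1) × 100% = -13.2%.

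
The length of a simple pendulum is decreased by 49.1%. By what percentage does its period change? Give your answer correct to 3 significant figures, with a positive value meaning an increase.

-28.7%

T ∝ √L, so T'/T = √(0.5090) = 0.7134.
Percentage change in T = (0.7134 − 1) × 100% = -28.7%.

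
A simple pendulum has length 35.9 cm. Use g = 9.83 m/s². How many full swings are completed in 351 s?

292

T = 2π√(L/g) = 2π√(0.359/9.83) = 1.201 s.
Number of complete oscillations = ⌊351/1.201⌋ = ⌊292.3⌋ = 292.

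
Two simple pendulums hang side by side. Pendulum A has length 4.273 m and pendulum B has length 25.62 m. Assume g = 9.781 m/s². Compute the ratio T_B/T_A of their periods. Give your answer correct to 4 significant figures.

2.449

T ∝ √L, so T_B/T_A = √(L_B/L_A) = √(25.62/4.273) = 2.449.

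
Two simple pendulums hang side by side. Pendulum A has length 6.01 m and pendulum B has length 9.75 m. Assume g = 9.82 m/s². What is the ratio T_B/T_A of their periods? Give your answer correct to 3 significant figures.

T ∝ √L, so T_B/T_A = √(L_B/L_A) = √(9.75/6.01) = 1.27.

1.27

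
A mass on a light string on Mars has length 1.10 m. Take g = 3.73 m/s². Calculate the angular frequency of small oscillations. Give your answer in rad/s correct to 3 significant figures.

ω = √(g/L) = √(3.73/1.10) = 1.84 rad/s.

1.84 rad/s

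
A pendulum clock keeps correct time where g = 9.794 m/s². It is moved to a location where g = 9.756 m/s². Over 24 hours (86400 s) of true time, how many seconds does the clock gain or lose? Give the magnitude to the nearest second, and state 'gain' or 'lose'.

lose 168 s

The clock's period scales as T ∝ 1/√g, so T'/T = √(9.794/9.756) = 1.00195.
In 86400 s of true time the clock registers 86400/1.00195 = 86232.2 s, so it loses 168 s.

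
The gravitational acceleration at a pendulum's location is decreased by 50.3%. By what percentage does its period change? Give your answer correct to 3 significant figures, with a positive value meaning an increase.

41.8%

T ∝ 1/√g, so T'/T = 1/√(0.4970) = 1.418.
Percentage change in T = (1.418 − 1) × 100% = 41.8%.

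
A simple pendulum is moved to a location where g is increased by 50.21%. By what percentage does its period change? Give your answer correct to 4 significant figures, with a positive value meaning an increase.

T ∝ 1/√g, so T'/T = 1/√(1.5021) = 0.81593.
Percentage change in T = (0.81593 − 1) × 100% = -18.41%.

-18.41%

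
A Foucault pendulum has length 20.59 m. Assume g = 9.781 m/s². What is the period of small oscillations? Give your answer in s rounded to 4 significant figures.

T = 2π√(L/g) = 2π√(20.59/9.781) = 2π × 1.4509 = 9.116 s.

9.116 s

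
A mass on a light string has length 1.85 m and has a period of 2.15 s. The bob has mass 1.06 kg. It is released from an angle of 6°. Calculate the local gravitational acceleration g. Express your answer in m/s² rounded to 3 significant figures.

From T = 2π√(L/g), g = 4π²L/T² = 4π² × 1.85/2.150² = 15.8 m/s².

15.8 m/s²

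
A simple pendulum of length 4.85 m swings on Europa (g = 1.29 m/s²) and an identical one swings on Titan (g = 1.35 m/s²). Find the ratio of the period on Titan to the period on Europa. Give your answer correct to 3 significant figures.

0.978

T ∝ 1/√g, so T₂/T₁ = √(g₁/g₂) = √(1.29/1.35) = 0.978.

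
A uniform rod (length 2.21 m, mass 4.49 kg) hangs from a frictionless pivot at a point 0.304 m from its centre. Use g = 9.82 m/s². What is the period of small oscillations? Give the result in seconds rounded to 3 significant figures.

2.57 s

For a physical pendulum T = 2π√(I/(mgd)), with d = 0.3040 m from pivot to centre of mass.
I_cm = mL²/12 = 4.49 × 2.21²/12 = 1.827 kg·m²; I = I_cm + md² = 1.827 + 4.49 × 0.3040² = 2.242 kg·m².
T = 2π√(2.242/(4.49 × 9.82 × 0.3040)) = 2.57 s.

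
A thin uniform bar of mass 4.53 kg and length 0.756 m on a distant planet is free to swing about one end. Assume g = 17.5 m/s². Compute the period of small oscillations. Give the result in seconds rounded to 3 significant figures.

For a physical pendulum T = 2π√(I/(mgd)), with d = 0.3780 m from pivot to centre of mass.
I_cm = mL²/12 = 4.53 × 0.756²/12 = 0.2158 kg·m²; I = I_cm + md² = 0.2158 + 4.53 × 0.3780² = 0.8630 kg·m².
T = 2π√(0.8630/(4.53 × 17.5 × 0.3780)) = 1.07 s.

1.07 s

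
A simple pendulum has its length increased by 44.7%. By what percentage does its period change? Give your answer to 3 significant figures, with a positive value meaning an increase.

20.3%

T ∝ √L, so T'/T = √(1.447) = 1.203.
Percentage change in T = (1.203 − 1) × 100% = 20.3%.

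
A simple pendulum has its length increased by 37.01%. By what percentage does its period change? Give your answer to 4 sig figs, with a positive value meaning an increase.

T ∝ √L, so T'/T = √(1.3701) = 1.1705.
Percentage change in T = (1.1705 − 1) × 100% = 17.05%.

17.05%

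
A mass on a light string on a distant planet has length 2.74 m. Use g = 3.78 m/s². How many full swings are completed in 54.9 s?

10

T = 2π√(L/g) = 2π√(2.74/3.78) = 5.349 s.
Number of complete oscillations = ⌊54.9/5.349⌋ = ⌊10.26⌋ = 10.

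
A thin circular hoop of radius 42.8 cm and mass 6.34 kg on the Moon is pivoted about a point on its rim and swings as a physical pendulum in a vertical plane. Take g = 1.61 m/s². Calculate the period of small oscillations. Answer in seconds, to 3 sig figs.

I_cm = mr² = 1.161 kg·m². The pivot is at distance d = 0.428 m from the centre of mass.
By the parallel-axis theorem, I = I_cm + md² = 1.161 + 1.161 = 2.323 kg·m².
T = 2π√(I/(mgd)) = 2π√(2.323/(6.34 × 1.61 × 0.428)) = 4.58 s.

4.58 s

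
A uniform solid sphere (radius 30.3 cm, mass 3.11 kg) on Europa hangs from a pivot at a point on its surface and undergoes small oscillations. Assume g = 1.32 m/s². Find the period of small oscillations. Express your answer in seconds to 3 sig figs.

I_cm = (2/5)mr² = 0.1142 kg·m². The pivot is at distance d = 0.303 m from the centre of mass.
By the parallel-axis theorem, I = I_cm + md² = 0.1142 + 0.2855 = 0.3997 kg·m².
T = 2π√(I/(mgd)) = 2π√(0.3997/(3.11 × 1.32 × 0.303)) = 3.56 s.

3.56 s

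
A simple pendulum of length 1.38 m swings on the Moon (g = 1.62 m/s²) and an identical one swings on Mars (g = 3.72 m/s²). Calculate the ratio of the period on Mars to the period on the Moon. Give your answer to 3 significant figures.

T ∝ 1/√g, so T₂/T₁ = √(g₁/g₂) = √(1.62/3.72) = 0.660.

0.660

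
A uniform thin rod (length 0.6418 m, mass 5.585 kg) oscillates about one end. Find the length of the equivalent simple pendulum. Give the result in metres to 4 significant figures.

The equivalent simple-pendulum length is L_eq = I/(md), where I is about the pivot and d = 0.32090 m.
I_cm = (1/12)mL² = 0.19171 kg·m², so I = I_cm + md² = 0.19171 + 0.57513 = 0.76683 kg·m².
L_eq = 0.76683/(5.585 × 0.32090) = 0.4279 m.

0.4279 m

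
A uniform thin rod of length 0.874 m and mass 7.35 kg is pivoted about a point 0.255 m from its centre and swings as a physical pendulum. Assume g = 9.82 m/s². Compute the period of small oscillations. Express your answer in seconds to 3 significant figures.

For a physical pendulum T = 2π√(I/(mgd)), with d = 0.2550 m from pivot to centre of mass.
I_cm = mL²/12 = 7.35 × 0.874²/12 = 0.4679 kg·m²; I = I_cm + md² = 0.4679 + 7.35 × 0.2550² = 0.9458 kg·m².
T = 2π√(0.9458/(7.35 × 9.82 × 0.2550)) = 1.42 s.

1.42 s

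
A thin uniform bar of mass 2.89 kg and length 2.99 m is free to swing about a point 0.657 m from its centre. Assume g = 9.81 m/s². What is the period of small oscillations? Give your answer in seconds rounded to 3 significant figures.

For a physical pendulum T = 2π√(I/(mgd)), with d = 0.6570 m from pivot to centre of mass.
I_cm = mL²/12 = 2.89 × 2.99²/12 = 2.153 kg·m²; I = I_cm + md² = 2.153 + 2.89 × 0.6570² = 3.401 kg·m².
T = 2π√(3.401/(2.89 × 9.81 × 0.6570)) = 2.68 s.

2.68 s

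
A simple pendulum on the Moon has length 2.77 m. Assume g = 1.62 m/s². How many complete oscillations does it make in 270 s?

32

T = 2π√(L/g) = 2π√(2.77/1.62) = 8.216 s.
Number of complete oscillations = ⌊270/8.216⌋ = ⌊32.86⌋ = 32.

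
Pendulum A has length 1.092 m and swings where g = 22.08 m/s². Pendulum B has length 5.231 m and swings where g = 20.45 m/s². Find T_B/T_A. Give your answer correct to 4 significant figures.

2.274

T = 2π√(L/g), so T_B/T_A = √((L_B/g_B)/(L_A/g_A)) = √((5.231/20.45)/(1.092/22.08)) = 2.274.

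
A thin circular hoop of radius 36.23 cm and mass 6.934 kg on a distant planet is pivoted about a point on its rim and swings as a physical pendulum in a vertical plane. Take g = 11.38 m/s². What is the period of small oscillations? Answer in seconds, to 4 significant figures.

I_cm = mr² = 0.91017 kg·m². The pivot is at distance d = 0.3623 m from the centre of mass.
By the parallel-axis theorem, I = I_cm + md² = 0.91017 + 0.91017 = 1.8203 kg·m².
T = 2π√(I/(mgd)) = 2π√(1.8203/(6.934 × 11.38 × 0.3623)) = 1.585 s.

1.585 s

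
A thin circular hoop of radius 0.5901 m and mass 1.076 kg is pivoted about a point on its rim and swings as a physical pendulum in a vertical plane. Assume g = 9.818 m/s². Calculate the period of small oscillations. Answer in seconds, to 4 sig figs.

2.178 s

I_cm = mr² = 0.37468 kg·m². The pivot is at distance d = 0.5901 m from the centre of mass.
By the parallel-axis theorem, I = I_cm + md² = 0.37468 + 0.37468 = 0.74937 kg·m².
T = 2π√(I/(mgd)) = 2π√(0.74937/(1.076 × 9.818 × 0.5901)) = 2.178 s.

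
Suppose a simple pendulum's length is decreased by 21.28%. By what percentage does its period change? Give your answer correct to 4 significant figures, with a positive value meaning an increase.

-11.28%

T ∝ √L, so T'/T = √(0.78720) = 0.88724.
Percentage change in T = (0.88724 − 1) × 100% = -11.28%.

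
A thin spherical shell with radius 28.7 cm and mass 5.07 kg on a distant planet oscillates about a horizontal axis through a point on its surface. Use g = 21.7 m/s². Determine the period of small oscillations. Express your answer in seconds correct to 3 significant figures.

0.933 s

I_cm = (2/3)mr² = 0.2784 kg·m². The pivot is at distance d = 0.287 m from the centre of mass.
By the parallel-axis theorem, I = I_cm + md² = 0.2784 + 0.4176 = 0.6960 kg·m².
T = 2π√(I/(mgd)) = 2π√(0.6960/(5.07 × 21.7 × 0.287)) = 0.933 s.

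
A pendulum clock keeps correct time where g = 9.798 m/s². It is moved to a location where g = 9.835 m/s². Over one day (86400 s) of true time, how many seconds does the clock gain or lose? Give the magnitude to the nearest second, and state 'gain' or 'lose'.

The clock's period scales as T ∝ 1/√g, so T'/T = √(9.798/9.835) = 0.998117.
In 86400 s of true time the clock registers 86400/0.998117 = 86563.0 s, so it gains 163 s.

gain 163 s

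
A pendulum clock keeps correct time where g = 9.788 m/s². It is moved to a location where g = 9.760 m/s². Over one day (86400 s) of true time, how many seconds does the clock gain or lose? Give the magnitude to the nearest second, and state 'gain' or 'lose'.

lose 124 s

The clock's period scales as T ∝ 1/√g, so T'/T = √(9.788/9.760) = 1.00143.
In 86400 s of true time the clock registers 86400/1.00143 = 86276.3 s, so it loses 124 s.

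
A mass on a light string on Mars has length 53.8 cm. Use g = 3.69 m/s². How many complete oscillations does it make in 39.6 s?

16

T = 2π√(L/g) = 2π√(0.538/3.69) = 2.399 s.
Number of complete oscillations = ⌊39.6/2.399⌋ = ⌊16.51⌋ = 16.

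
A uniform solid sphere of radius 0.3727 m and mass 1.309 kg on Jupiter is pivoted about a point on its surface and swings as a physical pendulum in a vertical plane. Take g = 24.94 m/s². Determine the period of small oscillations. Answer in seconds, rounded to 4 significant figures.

0.9088 s

I_cm = (2/5)mr² = 0.072731 kg·m². The pivot is at distance d = 0.3727 m from the centre of mass.
By the parallel-axis theorem, I = I_cm + md² = 0.072731 + 0.18183 = 0.25456 kg·m².
T = 2π√(I/(mgd)) = 2π√(0.25456/(1.309 × 24.94 × 0.3727)) = 0.9088 s.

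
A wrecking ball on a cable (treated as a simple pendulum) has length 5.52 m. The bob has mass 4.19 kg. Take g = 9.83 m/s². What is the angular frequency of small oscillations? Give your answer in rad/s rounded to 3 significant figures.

ω = √(g/L) = √(9.83/5.52) = 1.33 rad/s.

1.33 rad/s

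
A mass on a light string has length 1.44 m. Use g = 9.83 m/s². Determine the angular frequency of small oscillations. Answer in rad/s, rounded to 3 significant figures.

2.61 rad/s

ω = √(g/L) = √(9.83/1.44) = 2.61 rad/s.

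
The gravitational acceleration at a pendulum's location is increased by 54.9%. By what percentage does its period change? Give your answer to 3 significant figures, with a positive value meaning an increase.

-19.7%

T ∝ 1/√g, so T'/T = 1/√(1.549) = 0.8035.
Percentage change in T = (0.8035 − 1) × 100% = -19.7%.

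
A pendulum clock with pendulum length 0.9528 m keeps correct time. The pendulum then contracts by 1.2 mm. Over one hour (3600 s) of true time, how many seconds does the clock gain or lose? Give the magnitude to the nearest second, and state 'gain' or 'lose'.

T ∝ √L, so T'/T = √(0.95160/0.9528) = 0.999370.
In 3600 s of true time the clock registers 3600/0.999370 = 3602.3 s, so it gains 2 s.

gain 2 s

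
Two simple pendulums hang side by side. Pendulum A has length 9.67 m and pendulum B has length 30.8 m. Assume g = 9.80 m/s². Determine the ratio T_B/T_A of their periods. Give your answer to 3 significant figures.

1.78

T ∝ √L, so T_B/T_A = √(L_B/L_A) = √(30.8/9.67) = 1.78.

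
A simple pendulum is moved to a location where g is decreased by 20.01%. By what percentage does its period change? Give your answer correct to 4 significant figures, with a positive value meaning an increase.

T ∝ 1/√g, so T'/T = 1/√(0.79990) = 1.1181.
Percentage change in T = (1.1181 − 1) × 100% = 11.81%.

11.81%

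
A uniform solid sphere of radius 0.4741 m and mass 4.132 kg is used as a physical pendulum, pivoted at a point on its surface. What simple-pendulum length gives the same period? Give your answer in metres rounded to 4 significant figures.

0.6637 m

The equivalent simple-pendulum length is L_eq = I/(md), where I is about the pivot and d = 0.47410 m.
I_cm = (2/5)mR² = 0.37150 kg·m², so I = I_cm + md² = 0.37150 + 0.92875 = 1.3003 kg·m².
L_eq = 1.3003/(4.132 × 0.47410) = 0.6637 m.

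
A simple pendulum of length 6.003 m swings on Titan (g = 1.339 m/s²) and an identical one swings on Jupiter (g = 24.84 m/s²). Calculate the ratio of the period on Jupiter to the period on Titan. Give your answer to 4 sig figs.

0.2322

T ∝ 1/√g, so T₂/T₁ = √(g₁/g₂) = √(1.339/24.84) = 0.2322.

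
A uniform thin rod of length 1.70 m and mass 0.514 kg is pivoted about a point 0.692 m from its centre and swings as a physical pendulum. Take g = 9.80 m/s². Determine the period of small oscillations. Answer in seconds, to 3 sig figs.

2.05 s

For a physical pendulum T = 2π√(I/(mgd)), with d = 0.6920 m from pivot to centre of mass.
I_cm = mL²/12 = 0.514 × 1.70²/12 = 0.1238 kg·m²; I = I_cm + md² = 0.1238 + 0.514 × 0.6920² = 0.3699 kg·m².
T = 2π√(0.3699/(0.514 × 9.80 × 0.6920)) = 2.05 s.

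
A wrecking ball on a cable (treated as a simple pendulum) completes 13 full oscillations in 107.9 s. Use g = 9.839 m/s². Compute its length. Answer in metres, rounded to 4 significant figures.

T = 107.9/13 = 8.3000 s.
From T = 2π√(L/g), L = gT²/(4π²) = 9.839 × 8.3000²/(4π²) = 17.17 m.

17.17 m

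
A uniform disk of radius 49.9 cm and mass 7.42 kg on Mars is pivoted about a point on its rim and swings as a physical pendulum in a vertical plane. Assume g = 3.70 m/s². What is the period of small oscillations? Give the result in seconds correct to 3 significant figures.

I_cm = ½mr² = 0.9238 kg·m². The pivot is at distance d = 0.499 m from the centre of mass.
By the parallel-axis theorem, I = I_cm + md² = 0.9238 + 1.848 = 2.771 kg·m².
T = 2π√(I/(mgd)) = 2π√(2.771/(7.42 × 3.70 × 0.499)) = 2.83 s.

2.83 s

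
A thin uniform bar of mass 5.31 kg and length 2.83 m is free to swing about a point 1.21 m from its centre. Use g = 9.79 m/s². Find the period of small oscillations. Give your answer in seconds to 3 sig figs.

2.67 s

For a physical pendulum T = 2π√(I/(mgd)), with d = 1.210 m from pivot to centre of mass.
I_cm = mL²/12 = 5.31 × 2.83²/12 = 3.544 kg·m²; I = I_cm + md² = 3.544 + 5.31 × 1.210² = 11.32 kg·m².
T = 2π√(11.32/(5.31 × 9.79 × 1.210)) = 2.67 s.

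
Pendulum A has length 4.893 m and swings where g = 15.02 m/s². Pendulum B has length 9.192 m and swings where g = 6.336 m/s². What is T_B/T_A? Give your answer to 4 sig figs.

T = 2π√(L/g), so T_B/T_A = √((L_B/g_B)/(L_A/g_A)) = √((9.192/6.336)/(4.893/15.02)) = 2.110.

2.110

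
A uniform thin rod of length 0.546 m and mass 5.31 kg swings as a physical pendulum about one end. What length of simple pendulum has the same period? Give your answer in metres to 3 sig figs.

The equivalent simple-pendulum length is L_eq = I/(md), where I is about the pivot and d = 0.2730 m.
I_cm = (1/12)mL² = 0.1319 kg·m², so I = I_cm + md² = 0.1319 + 0.3957 = 0.5277 kg·m².
L_eq = 0.5277/(5.31 × 0.2730) = 0.364 m.

0.364 m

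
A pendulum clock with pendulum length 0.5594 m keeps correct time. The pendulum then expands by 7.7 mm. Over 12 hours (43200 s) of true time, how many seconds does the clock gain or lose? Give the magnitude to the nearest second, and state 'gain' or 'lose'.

T ∝ √L, so T'/T = √(0.56710/0.5594) = 1.00686.
In 43200 s of true time the clock registers 43200/1.00686 = 42905.7 s, so it loses 294 s.

lose 294 s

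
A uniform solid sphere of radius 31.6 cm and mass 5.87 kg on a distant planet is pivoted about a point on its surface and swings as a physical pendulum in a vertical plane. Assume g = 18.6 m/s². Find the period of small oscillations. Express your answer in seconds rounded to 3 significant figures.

I_cm = (2/5)mr² = 0.2345 kg·m². The pivot is at distance d = 0.316 m from the centre of mass.
By the parallel-axis theorem, I = I_cm + md² = 0.2345 + 0.5862 = 0.8206 kg·m².
T = 2π√(I/(mgd)) = 2π√(0.8206/(5.87 × 18.6 × 0.316)) = 0.969 s.

0.969 s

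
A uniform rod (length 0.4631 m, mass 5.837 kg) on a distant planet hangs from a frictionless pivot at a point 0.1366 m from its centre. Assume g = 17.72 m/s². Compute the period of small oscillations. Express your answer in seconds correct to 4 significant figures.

0.7719 s

For a physical pendulum T = 2π√(I/(mgd)), with d = 0.13660 m from pivot to centre of mass.
I_cm = mL²/12 = 5.837 × 0.4631²/12 = 0.10432 kg·m²; I = I_cm + md² = 0.10432 + 5.837 × 0.13660² = 0.21323 kg·m².
T = 2π√(0.21323/(5.837 × 17.72 × 0.13660)) = 0.7719 s.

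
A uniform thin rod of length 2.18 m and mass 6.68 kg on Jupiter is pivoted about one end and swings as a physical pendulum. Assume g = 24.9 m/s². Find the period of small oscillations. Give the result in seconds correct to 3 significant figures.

For a physical pendulum T = 2π√(I/(mgd)), with d = 1.090 m from pivot to centre of mass.
I_cm = mL²/12 = 6.68 × 2.18²/12 = 2.646 kg·m²; I = I_cm + md² = 2.646 + 6.68 × 1.090² = 10.58 kg·m².
T = 2π√(10.58/(6.68 × 24.9 × 1.090)) = 1.52 s.

1.52 s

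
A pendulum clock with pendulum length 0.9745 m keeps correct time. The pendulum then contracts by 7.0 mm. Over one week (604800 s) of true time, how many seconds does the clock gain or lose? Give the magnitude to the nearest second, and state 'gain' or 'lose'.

T ∝ √L, so T'/T = √(0.96750/0.9745) = 0.996402.
In 604800 s of true time the clock registers 604800/0.996402 = 606984.0 s, so it gains 2184 s.

gain 2184 s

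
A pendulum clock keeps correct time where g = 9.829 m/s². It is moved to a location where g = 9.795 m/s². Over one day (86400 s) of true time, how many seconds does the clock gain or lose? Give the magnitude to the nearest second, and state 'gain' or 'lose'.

The clock's period scales as T ∝ 1/√g, so T'/T = √(9.829/9.795) = 1.00173.
In 86400 s of true time the clock registers 86400/1.00173 = 86250.4 s, so it loses 150 s.

lose 150 s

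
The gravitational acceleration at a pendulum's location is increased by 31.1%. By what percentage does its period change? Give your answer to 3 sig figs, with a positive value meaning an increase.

T ∝ 1/√g, so T'/T = 1/√(1.311) = 0.8734.
Percentage change in T = (0.8734 − 1) × 100% = -12.7%.

-12.7%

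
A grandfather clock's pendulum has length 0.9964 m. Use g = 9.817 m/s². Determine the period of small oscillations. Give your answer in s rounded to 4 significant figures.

2.002 s

T = 2π√(L/g) = 2π√(0.9964/9.817) = 2π × 0.31859 = 2.002 s.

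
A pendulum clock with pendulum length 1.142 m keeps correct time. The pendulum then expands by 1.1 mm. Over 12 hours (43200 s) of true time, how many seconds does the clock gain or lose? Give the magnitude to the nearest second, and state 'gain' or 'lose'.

lose 21 s

T ∝ √L, so T'/T = √(1.14310/1.142) = 1.00048.
In 43200 s of true time the clock registers 43200/1.00048 = 43179.2 s, so it loses 21 s.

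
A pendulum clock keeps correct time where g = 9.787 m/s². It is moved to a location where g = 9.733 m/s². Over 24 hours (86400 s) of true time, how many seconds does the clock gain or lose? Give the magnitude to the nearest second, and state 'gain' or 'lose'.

lose 239 s

The clock's period scales as T ∝ 1/√g, so T'/T = √(9.787/9.733) = 1.00277.
In 86400 s of true time the clock registers 86400/1.00277 = 86161.3 s, so it loses 239 s.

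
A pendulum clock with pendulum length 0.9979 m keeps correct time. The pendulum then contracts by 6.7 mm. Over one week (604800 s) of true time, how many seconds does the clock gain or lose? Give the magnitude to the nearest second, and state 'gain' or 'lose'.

T ∝ √L, so T'/T = √(0.99120/0.9979) = 0.996637.
In 604800 s of true time the clock registers 604800/0.996637 = 606840.6 s, so it gains 2041 s.

gain 2041 s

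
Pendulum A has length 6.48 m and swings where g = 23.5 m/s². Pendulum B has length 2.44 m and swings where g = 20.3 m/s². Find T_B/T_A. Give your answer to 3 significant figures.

0.660

T = 2π√(L/g), so T_B/T_A = √((L_B/g_B)/(L_A/g_A)) = √((2.44/20.3)/(6.48/23.5)) = 0.660.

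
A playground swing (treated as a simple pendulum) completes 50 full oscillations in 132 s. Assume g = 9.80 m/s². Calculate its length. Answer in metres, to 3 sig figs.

1.73 m

T = 132/50 = 2.640 s.
From T = 2π√(L/g), L = gT²/(4π²) = 9.80 × 2.640²/(4π²) = 1.73 m.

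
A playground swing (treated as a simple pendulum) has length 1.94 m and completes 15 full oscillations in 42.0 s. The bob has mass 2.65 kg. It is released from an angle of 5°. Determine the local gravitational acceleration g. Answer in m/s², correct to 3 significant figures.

T = 42.0/15 = 2.800 s.
From T = 2π√(L/g), g = 4π²L/T² = 4π² × 1.94/2.800² = 9.77 m/s².

9.77 m/s²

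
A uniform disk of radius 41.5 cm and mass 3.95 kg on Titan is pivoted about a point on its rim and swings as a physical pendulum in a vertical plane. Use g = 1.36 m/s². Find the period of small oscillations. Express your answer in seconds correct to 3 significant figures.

I_cm = ½mr² = 0.3401 kg·m². The pivot is at distance d = 0.415 m from the centre of mass.
By the parallel-axis theorem, I = I_cm + md² = 0.3401 + 0.6803 = 1.020 kg·m².
T = 2π√(I/(mgd)) = 2π√(1.020/(3.95 × 1.36 × 0.415)) = 4.25 s.

4.25 s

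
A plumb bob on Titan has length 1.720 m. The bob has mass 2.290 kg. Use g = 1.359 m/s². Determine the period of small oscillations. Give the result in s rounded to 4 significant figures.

T = 2π√(L/g) = 2π√(1.720/1.359) = 2π × 1.1250 = 7.069 s.

7.069 s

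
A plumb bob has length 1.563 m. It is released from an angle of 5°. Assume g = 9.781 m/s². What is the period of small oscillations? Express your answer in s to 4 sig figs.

2.512 s

T = 2π√(L/g) = 2π√(1.563/9.781) = 2π × 0.39975 = 2.512 s.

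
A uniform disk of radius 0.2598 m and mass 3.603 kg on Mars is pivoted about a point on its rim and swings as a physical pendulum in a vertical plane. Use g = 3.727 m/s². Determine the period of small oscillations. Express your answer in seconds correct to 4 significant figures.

2.032 s

I_cm = ½mr² = 0.12159 kg·m². The pivot is at distance d = 0.2598 m from the centre of mass.
By the parallel-axis theorem, I = I_cm + md² = 0.12159 + 0.24319 = 0.36478 kg·m².
T = 2π√(I/(mgd)) = 2π√(0.36478/(3.603 × 3.727 × 0.2598)) = 2.032 s.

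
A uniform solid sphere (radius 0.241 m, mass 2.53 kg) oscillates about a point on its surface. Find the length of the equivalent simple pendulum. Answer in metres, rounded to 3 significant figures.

0.337 m

The equivalent simple-pendulum length is L_eq = I/(md), where I is about the pivot and d = 0.2410 m.
I_cm = (2/5)mR² = 0.05878 kg·m², so I = I_cm + md² = 0.05878 + 0.1469 = 0.2057 kg·m².
L_eq = 0.2057/(2.53 × 0.2410) = 0.337 m.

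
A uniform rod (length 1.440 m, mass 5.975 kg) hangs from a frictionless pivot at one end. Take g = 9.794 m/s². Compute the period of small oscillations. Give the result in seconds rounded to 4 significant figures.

For a physical pendulum T = 2π√(I/(mgd)), with d = 0.72000 m from pivot to centre of mass.
I_cm = mL²/12 = 5.975 × 1.440²/12 = 1.0325 kg·m²; I = I_cm + md² = 1.0325 + 5.975 × 0.72000² = 4.1299 kg·m².
T = 2π√(4.1299/(5.975 × 9.794 × 0.72000)) = 1.967 s.

1.967 s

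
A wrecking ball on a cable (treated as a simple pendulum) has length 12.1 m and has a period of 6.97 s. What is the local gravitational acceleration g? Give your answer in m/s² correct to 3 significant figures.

From T = 2π√(L/g), g = 4π²L/T² = 4π² × 12.1/6.970² = 9.83 m/s².

9.83 m/s²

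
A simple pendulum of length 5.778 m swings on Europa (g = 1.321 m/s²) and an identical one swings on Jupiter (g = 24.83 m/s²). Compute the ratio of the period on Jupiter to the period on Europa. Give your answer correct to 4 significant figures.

T ∝ 1/√g, so T₂/T₁ = √(g₁/g₂) = √(1.321/24.83) = 0.2307.

0.2307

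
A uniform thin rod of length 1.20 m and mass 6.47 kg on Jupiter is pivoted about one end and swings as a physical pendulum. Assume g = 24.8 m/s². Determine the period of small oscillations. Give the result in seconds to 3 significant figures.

For a physical pendulum T = 2π√(I/(mgd)), with d = 0.6000 m from pivot to centre of mass.
I_cm = mL²/12 = 6.47 × 1.20²/12 = 0.7764 kg·m²; I = I_cm + md² = 0.7764 + 6.47 × 0.6000² = 3.106 kg·m².
T = 2π√(3.106/(6.47 × 24.8 × 0.6000)) = 1.13 s.

1.13 s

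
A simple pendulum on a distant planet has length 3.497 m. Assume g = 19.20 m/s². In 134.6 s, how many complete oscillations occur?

50

T = 2π√(L/g) = 2π√(3.497/19.20) = 2.6815 s.
Number of complete oscillations = ⌊134.6/2.6815⌋ = ⌊50.196⌋ = 50.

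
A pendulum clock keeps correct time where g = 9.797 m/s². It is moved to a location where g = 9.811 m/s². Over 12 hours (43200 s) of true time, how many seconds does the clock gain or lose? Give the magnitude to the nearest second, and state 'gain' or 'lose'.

gain 31 s

The clock's period scales as T ∝ 1/√g, so T'/T = √(9.797/9.811) = 0.999286.
In 43200 s of true time the clock registers 43200/0.999286 = 43230.9 s, so it gains 31 s.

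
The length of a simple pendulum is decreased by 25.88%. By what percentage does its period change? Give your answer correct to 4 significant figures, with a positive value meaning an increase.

T ∝ √L, so T'/T = √(0.74120) = 0.86093.
Percentage change in T = (0.86093 − 1) × 100% = -13.91%.

-13.91%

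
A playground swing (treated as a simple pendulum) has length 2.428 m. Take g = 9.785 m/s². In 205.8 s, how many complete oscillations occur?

65

T = 2π√(L/g) = 2π√(2.428/9.785) = 3.1299 s.
Number of complete oscillations = ⌊205.8/3.1299⌋ = ⌊65.754⌋ = 65.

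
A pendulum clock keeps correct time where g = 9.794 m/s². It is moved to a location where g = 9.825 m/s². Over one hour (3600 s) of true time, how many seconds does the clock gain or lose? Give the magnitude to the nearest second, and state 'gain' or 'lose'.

gain 6 s

The clock's period scales as T ∝ 1/√g, so T'/T = √(9.794/9.825) = 0.998421.
In 3600 s of true time the clock registers 3600/0.998421 = 3605.7 s, so it gains 6 s.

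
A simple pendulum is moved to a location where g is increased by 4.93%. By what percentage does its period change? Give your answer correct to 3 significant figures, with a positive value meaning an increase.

T ∝ 1/√g, so T'/T = 1/√(1.049) = 0.9762.
Percentage change in T = (0.9762 − 1) × 100% = -2.38%.

-2.38%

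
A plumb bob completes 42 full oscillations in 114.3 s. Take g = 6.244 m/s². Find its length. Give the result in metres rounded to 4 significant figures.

T = 114.3/42 = 2.7214 s.
From T = 2π√(L/g), L = gT²/(4π²) = 6.244 × 2.7214²/(4π²) = 1.171 m.

1.171 m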